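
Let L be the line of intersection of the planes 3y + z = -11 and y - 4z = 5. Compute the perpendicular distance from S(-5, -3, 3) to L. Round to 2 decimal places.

5.00

Direction of L: (0, 3, 1) × (0, 1, -4) = (-13, 0, 0).
A point on L: solving the two plane equations with x = 2 gives (2, -3, -2).
Taking (2, -3, -2) on L with direction v = (-13, 0, 0): w = S − (2, -3, -2) = (-7, 0, 5), and w × v = (0, -65, 0).
Distance = |w × v| / |v| = √4225 / √169 ≈ 5.00.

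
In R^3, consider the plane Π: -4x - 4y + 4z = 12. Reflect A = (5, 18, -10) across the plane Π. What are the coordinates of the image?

(-19, -6, 14)

λ = (n·A − d)/|n|² = (-132 − 12)/48 = -3.
Reflection = A − 2λn = (5, 18, -10) − (-6)·(-4, -4, 4) = (-19, -6, 14).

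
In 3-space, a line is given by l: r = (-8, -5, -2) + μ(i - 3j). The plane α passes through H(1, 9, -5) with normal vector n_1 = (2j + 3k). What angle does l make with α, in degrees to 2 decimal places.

α: n_1·r = n_1·H gives 2y + 3z = 3.
sin θ = |n·v| / (|n||v|) = |-6| / (√13 · √10) = 0.52623.
θ ≈ 31.75°.

31.75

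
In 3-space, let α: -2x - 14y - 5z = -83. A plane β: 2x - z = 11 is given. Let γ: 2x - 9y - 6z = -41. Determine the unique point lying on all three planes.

Solving the 3×3 linear system -2x - 14y - 5z = -83, 2x - z = 11, 2x - 9y - 6z = -41 (e.g. by elimination or Cramer's rule, determinant = -32) gives (8, 3, 5).

(8, 3, 5)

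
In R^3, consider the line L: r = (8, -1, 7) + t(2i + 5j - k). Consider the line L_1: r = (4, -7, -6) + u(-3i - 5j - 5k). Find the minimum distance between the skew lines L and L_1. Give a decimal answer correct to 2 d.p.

0.70

Common perpendicular direction n = (2, 5, -1) × (-3, -5, -5) = (-30, 13, 5).
With w = (4, -7, -6) − (8, -1, 7) = (-4, -6, -13), w · n = -23.
Distance = |w · n| / |n| = |-23| / √1094 ≈ 0.70.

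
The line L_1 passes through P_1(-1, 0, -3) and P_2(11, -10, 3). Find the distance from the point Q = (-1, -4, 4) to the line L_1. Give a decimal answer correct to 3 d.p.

6.402

A direction vector for L_1 is P_2 − P_1 = (12, -10, 6).
Taking (-1, 0, -3) on L_1 with direction v = (12, -10, 6): w = Q − (-1, 0, -3) = (0, -4, 7), and w × v = (46, 84, 48).
Distance = |w × v| / |v| = √11476 / √280 ≈ 6.402.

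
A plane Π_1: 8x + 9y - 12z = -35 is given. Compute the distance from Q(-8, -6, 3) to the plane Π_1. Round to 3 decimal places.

7.000

n·Q − d = (8)·(-8) + (9)·(-6) + (-12)·(3) − (-35) = -119; |n| = √289.
Distance = |-119| / √289 = 119/√289 ≈ 7.000.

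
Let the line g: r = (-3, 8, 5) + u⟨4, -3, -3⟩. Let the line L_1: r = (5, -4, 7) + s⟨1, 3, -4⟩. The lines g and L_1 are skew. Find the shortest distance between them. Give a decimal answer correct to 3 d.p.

1.453

Common perpendicular direction n = (4, -3, -3) × (1, 3, -4) = (21, 13, 15).
With w = (5, -4, 7) − (-3, 8, 5) = (8, -12, 2), w · n = 42.
Distance = |w · n| / |n| = |42| / √835 ≈ 1.453.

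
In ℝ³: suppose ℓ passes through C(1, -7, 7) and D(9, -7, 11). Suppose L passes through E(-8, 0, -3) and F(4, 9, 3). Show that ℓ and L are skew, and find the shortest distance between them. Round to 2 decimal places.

4.92

A direction vector for ℓ is D − C = (8, 0, 4).
A direction vector for L is F − E = (12, 9, 6).
Common perpendicular direction n = (8, 0, 4) × (12, 9, 6) = (-36, 0, 72).
With w = (-8, 0, -3) − (1, -7, 7) = (-9, 7, -10), w · n = -396.
Since n ≠ 0 the lines are not parallel, and w · n = -396 ≠ 0 so they do not intersect; hence they are skew.
Distance = |w · n| / |n| = |-396| / √6480 ≈ 4.92.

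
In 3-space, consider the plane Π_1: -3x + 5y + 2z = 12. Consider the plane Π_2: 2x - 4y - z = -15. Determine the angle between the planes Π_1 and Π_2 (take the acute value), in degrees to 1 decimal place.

cos θ = |n₁·n₂| / (|n₁||n₂|) = |-28| / (√38 · √21).
θ = arccos(0.99119) ≈ 7.6°.

7.6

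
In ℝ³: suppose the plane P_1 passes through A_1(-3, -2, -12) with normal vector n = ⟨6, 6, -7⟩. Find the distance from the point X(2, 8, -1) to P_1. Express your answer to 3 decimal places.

1.182

P_1: n·r = n·A_1 gives 6x + 6y - 7z = 54.
n·X − d = (6)·(2) + (6)·(8) + (-7)·(-1) − 54 = 13; |n| = √121.
Distance = |13| / √121 = 13/√121 ≈ 1.182.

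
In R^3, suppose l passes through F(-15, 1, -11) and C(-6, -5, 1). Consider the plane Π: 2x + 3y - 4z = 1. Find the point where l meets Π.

(-12, -1, -7)

A direction vector for l is C − F = (9, -6, 12).
Substitute r = (-15, 1, -11) + t(9, -6, 12) into the plane: 17 + (-48)t = 1, so t = 1/3.
Intersection: (-15, 1, -11) + (1/3)·(9, -6, 12) = (-12, -1, -7).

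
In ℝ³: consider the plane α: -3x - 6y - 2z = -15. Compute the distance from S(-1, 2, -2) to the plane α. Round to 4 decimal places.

n·S − d = (-3)·(-1) + (-6)·(2) + (-2)·(-2) − (-15) = 10; |n| = √49.
Distance = |10| / √49 = 10/√49 ≈ 1.4286.

1.4286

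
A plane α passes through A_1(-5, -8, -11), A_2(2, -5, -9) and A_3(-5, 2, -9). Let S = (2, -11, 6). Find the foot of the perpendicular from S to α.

A_1A_2 = (7, 3, 2), A_1A_3 = (0, 10, 2); a normal to α is A_1A_2 × A_1A_3 = (-14, -14, 70).
Using A_1: α has equation -14x - 14y + 70z = -588.
Foot = S − λn with λ = (n·S − d)/|n|² = (546 − (-588))/5292 = 3/14.
Foot = (2, -11, 6) − (3/14)·(-14, -14, 70) = (5, -8, -9).

(5, -8, -9)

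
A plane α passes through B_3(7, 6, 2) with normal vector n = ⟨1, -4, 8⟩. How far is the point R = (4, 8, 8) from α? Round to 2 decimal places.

4.11

α: n·r = n·B_3 gives x - 4y + 8z = -1.
n·R − d = (1)·(4) + (-4)·(8) + (8)·(8) − (-1) = 37; |n| = √81.
Distance = |37| / √81 = 37/√81 ≈ 4.11.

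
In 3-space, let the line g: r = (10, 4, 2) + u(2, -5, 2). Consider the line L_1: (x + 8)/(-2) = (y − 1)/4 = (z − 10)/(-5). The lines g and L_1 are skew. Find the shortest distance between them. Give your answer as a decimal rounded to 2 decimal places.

18.74

L_1 has direction (-2, 4, -5) through (-8, 1, 10).
Common perpendicular direction n = (2, -5, 2) × (-2, 4, -5) = (17, 6, -2).
With w = (-8, 1, 10) − (10, 4, 2) = (-18, -3, 8), w · n = -340.
Distance = |w · n| / |n| = |-340| / √329 ≈ 18.74.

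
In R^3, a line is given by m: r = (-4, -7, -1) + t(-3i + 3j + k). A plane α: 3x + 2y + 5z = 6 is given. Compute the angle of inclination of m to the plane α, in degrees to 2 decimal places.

4.27

sin θ = |n·v| / (|n||v|) = |2| / (√38 · √19) = 0.07443.
θ ≈ 4.27°.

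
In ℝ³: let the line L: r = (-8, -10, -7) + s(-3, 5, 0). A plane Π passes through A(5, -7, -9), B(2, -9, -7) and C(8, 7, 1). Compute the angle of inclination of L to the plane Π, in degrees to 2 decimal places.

AB = (-3, -2, 2), AC = (3, 14, 10); a normal to Π is AB × AC = (-48, 36, -36).
Using A: Π has equation -48x + 36y - 36z = -168.
sin θ = |n·v| / (|n||v|) = |324| / (√4896 · √34) = 0.79412.
θ ≈ 52.57°.

52.57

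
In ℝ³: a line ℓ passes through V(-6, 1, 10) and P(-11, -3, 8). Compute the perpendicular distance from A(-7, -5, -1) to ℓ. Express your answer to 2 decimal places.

10.01

A direction vector for ℓ is P − V = (-5, -4, -2).
Taking (-6, 1, 10) on ℓ with direction v = (-5, -4, -2): w = A − (-6, 1, 10) = (-1, -6, -11), and w × v = (-32, 53, -26).
Distance = |w × v| / |v| = √4509 / √45 ≈ 10.01.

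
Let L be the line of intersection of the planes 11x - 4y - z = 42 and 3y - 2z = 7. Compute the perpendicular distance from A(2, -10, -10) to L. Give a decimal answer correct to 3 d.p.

4.943

Direction of L: (11, -4, -1) × (0, 3, -2) = (11, 22, 33).
A point on L: solving the two plane equations with x = 2 gives (2, -3, -8).
Taking (2, -3, -8) on L with direction v = (11, 22, 33): w = A − (2, -3, -8) = (0, -7, -2), and w × v = (-187, -22, 77).
Distance = |w × v| / |v| = √41382 / √1694 ≈ 4.943.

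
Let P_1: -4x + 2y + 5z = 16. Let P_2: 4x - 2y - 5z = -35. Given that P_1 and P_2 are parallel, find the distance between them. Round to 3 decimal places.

Rescale P_2 by 1/(-1): -4x + 2y + 5z = 35. Then distance = |16 − 35| / √45 ≈ 2.832.

2.832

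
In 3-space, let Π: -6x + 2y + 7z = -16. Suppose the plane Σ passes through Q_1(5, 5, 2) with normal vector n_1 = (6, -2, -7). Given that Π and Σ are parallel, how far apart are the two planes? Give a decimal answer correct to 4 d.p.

Σ: n_1·r = n_1·Q_1 gives 6x - 2y - 7z = 6.
Rescale Σ by 1/(-1): -6x + 2y + 7z = -6. Then distance = |-16 − (-6)| / √89 ≈ 1.0600.

1.0600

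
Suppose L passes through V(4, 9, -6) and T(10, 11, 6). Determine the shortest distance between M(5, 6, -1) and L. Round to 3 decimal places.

3.929

A direction vector for L is T − V = (6, 2, 12).
Taking (4, 9, -6) on L with direction v = (6, 2, 12): w = M − (4, 9, -6) = (1, -3, 5), and w × v = (-46, 18, 20).
Distance = |w × v| / |v| = √2840 / √184 ≈ 3.929.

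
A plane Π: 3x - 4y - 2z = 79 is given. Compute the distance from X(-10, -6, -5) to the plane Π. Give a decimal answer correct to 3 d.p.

13.927

n·X − d = (3)·(-10) + (-4)·(-6) + (-2)·(-5) − 79 = -75; |n| = √29.
Distance = |-75| / √29 = 75/√29 ≈ 13.927.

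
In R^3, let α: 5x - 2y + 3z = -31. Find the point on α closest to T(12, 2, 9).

(-3, 8, 0)

Foot = T − λn with λ = (n·T − d)/|n|² = (83 − (-31))/38 = 3.
Foot = (12, 2, 9) − 3·(5, -2, 3) = (-3, 8, 0).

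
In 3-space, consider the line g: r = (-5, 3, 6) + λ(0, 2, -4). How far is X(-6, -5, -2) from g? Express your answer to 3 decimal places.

Taking (-5, 3, 6) on g with direction v = (0, 2, -4): w = X − (-5, 3, 6) = (-1, -8, -8), and w × v = (48, -4, -2).
Distance = |w × v| / |v| = √2324 / √20 ≈ 10.780.

10.780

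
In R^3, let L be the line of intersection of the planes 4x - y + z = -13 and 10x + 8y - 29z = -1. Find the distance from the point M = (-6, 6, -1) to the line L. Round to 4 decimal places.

Direction of L: (4, -1, 1) × (10, 8, -29) = (21, 126, 42).
A point on L: solving the two plane equations with x = -3 gives (-3, 0, -1).
Taking (-3, 0, -1) on L with direction v = (21, 126, 42): w = M − (-3, 0, -1) = (-3, 6, 0), and w × v = (252, 126, -504).
Distance = |w × v| / |v| = √333396 / √18081 ≈ 4.2941.

4.2941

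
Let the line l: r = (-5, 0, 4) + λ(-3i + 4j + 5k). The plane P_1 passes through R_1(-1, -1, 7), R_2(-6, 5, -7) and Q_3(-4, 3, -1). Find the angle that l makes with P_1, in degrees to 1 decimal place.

R_1R_2 = (-5, 6, -14), R_1Q_3 = (-3, 4, -8); a normal to P_1 is R_1R_2 × R_1Q_3 = (8, 2, -2).
Using R_1: P_1 has equation 8x + 2y - 2z = -24.
sin θ = |n·v| / (|n||v|) = |-26| / (√72 · √50) = 0.43333.
θ ≈ 25.7°.

25.7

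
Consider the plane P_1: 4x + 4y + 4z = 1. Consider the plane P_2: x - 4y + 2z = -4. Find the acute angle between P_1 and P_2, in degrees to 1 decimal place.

82.8

cos θ = |n₁·n₂| / (|n₁||n₂|) = |-4| / (√48 · √21).
θ = arccos(0.12599) ≈ 82.8°.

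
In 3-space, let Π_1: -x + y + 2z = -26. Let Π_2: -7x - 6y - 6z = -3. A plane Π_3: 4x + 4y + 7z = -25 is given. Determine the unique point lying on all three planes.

(9, -3, -7)

Solving the 3×3 linear system -x + y + 2z = -26, -7x - 6y - 6z = -3, 4x + 4y + 7z = -25 (e.g. by elimination or Cramer's rule, determinant = 35) gives (9, -3, -7).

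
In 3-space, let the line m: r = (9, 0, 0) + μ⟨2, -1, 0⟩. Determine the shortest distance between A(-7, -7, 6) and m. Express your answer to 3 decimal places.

Taking (9, 0, 0) on m with direction v = (2, -1, 0): w = A − (9, 0, 0) = (-16, -7, 6), and w × v = (6, 12, 30).
Distance = |w × v| / |v| = √1080 / √5 ≈ 14.697.

14.697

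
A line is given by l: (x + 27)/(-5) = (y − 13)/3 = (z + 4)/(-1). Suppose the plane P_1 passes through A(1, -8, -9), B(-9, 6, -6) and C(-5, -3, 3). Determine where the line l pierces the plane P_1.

(-7, 1, 0)

l has direction (-5, 3, -1) through (-27, 13, -4).
AB = (-10, 14, 3), AC = (-6, 5, 12); a normal to P_1 is AB × AC = (153, 102, 34).
Using A: P_1 has equation 153x + 102y + 34z = -969.
Substitute r = (-27, 13, -4) + t(-5, 3, -1) into the plane: -2941 + (-493)t = -969, so t = -4.
Intersection: (-27, 13, -4) + (-4)·(-5, 3, -1) = (-7, 1, 0).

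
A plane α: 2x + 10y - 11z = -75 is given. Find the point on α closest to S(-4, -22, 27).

Foot = S − λn with λ = (n·S − d)/|n|² = (-525 − (-75))/225 = -2.
Foot = (-4, -22, 27) − (-2)·(2, 10, -11) = (0, -2, 5).

(0, -2, 5)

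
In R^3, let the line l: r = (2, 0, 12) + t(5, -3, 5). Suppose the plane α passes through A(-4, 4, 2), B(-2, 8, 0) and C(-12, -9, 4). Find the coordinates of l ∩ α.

(-3, 3, 7)

AB = (2, 4, -2), AC = (-8, -13, 2); a normal to α is AB × AC = (-18, 12, 6).
Using A: α has equation -18x + 12y + 6z = 132.
Substitute r = (2, 0, 12) + t(5, -3, 5) into the plane: 36 + (-96)t = 132, so t = -1.
Intersection: (2, 0, 12) + (-1)·(5, -3, 5) = (-3, 3, 7).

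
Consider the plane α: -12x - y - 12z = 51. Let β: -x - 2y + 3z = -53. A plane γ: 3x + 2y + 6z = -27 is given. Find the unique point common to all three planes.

Solving the 3×3 linear system -12x - y - 12z = 51, -x - 2y + 3z = -53, 3x + 2y + 6z = -27 (e.g. by elimination or Cramer's rule, determinant = 153) gives (5, 9, -10).

(5, 9, -10)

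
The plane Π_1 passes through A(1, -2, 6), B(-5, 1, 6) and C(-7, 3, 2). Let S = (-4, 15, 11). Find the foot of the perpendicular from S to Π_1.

AB = (-6, 3, 0), AC = (-8, 5, -4); a normal to Π_1 is AB × AC = (-12, -24, -6).
Using A: Π_1 has equation -12x - 24y - 6z = 0.
Foot = S − λn with λ = (n·S − d)/|n|² = (-378 − 0)/756 = -1/2.
Foot = (-4, 15, 11) − (-1/2)·(-12, -24, -6) = (-10, 3, 8).

(-10, 3, 8)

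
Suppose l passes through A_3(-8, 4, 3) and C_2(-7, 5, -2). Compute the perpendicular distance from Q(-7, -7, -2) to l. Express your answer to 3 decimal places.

A direction vector for l is C_2 − A_3 = (1, 1, -5).
Taking (-8, 4, 3) on l with direction v = (1, 1, -5): w = Q − (-8, 4, 3) = (1, -11, -5), and w × v = (60, 0, 12).
Distance = |w × v| / |v| = √3744 / √27 ≈ 11.776.

11.776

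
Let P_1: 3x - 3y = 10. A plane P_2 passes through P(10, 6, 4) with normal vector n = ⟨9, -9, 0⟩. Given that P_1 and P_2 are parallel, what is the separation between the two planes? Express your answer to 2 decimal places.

P_2: n·r = n·P gives 9x - 9y = 36.
Rescale P_2 by 1/3: 3x - 3y = 12. Then distance = |10 − 12| / √18 ≈ 0.47.

0.47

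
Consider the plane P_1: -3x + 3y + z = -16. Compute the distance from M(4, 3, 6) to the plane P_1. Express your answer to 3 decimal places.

4.359

n·M − d = (-3)·(4) + (3)·(3) + (1)·(6) − (-16) = 19; |n| = √19.
Distance = |19| / √19 = 19/√19 ≈ 4.359.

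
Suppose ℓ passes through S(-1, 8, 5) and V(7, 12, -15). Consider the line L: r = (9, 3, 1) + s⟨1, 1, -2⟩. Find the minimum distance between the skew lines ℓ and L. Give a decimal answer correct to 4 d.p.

A direction vector for ℓ is V − S = (8, 4, -20).
Common perpendicular direction n = (8, 4, -20) × (1, 1, -2) = (12, -4, 4).
With w = (9, 3, 1) − (-1, 8, 5) = (10, -5, -4), w · n = 124.
Distance = |w · n| / |n| = |124| / √176 ≈ 9.3469.

9.3469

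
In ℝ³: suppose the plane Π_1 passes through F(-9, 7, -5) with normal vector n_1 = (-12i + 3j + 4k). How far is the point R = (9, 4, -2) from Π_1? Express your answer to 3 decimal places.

16.385

Π_1: n_1·r = n_1·F gives -12x + 3y + 4z = 109.
n·R − d = (-12)·(9) + (3)·(4) + (4)·(-2) − 109 = -213; |n| = √169.
Distance = |-213| / √169 = 213/√169 ≈ 16.385.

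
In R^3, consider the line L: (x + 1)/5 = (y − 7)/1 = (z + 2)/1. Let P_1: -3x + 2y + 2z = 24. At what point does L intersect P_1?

L has direction (5, 1, 1) through (-1, 7, -2).
Substitute r = (-1, 7, -2) + t(5, 1, 1) into the plane: 13 + (-11)t = 24, so t = -1.
Intersection: (-1, 7, -2) + (-1)·(5, 1, 1) = (-6, 6, -3).

(-6, 6, -3)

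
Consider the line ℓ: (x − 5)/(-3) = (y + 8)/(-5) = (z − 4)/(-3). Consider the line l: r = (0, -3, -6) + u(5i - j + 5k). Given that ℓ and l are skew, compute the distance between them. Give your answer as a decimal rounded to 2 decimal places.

ℓ has direction (-3, -5, -3) through (5, -8, 4).
Common perpendicular direction n = (-3, -5, -3) × (5, -1, 5) = (-28, 0, 28).
With w = (0, -3, -6) − (5, -8, 4) = (-5, 5, -10), w · n = -140.
Distance = |w · n| / |n| = |-140| / √1568 ≈ 3.54.

3.54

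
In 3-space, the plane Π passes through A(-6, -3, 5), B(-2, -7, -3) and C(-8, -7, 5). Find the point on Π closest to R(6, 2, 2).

AB = (4, -4, -8), AC = (-2, -4, 0); a normal to Π is AB × AC = (-32, 16, -24).
Using A: Π has equation -32x + 16y - 24z = 24.
Foot = R − λn with λ = (n·R − d)/|n|² = (-208 − 24)/1856 = -1/8.
Foot = (6, 2, 2) − (-1/8)·(-32, 16, -24) = (2, 4, -1).

(2, 4, -1)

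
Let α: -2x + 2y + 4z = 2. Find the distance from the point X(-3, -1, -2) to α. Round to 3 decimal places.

n·X − d = (-2)·(-3) + (2)·(-1) + (4)·(-2) − 2 = -6; |n| = √24.
Distance = |-6| / √24 = 6/√24 ≈ 1.225.

1.225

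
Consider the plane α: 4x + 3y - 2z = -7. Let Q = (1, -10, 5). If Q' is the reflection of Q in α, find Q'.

λ = (n·Q − d)/|n|² = (-36 − (-7))/29 = -1.
Reflection = Q − 2λn = (1, -10, 5) − (-2)·(4, 3, -2) = (9, -4, 1).

(9, -4, 1)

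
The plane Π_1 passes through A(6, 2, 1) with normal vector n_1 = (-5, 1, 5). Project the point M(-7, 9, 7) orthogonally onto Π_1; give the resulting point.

(3, 7, -3)

Π_1: n_1·r = n_1·A gives -5x + y + 5z = -23.
Foot = M − λn with λ = (n·M − d)/|n|² = (79 − (-23))/51 = 2.
Foot = (-7, 9, 7) − 2·(-5, 1, 5) = (3, 7, -3).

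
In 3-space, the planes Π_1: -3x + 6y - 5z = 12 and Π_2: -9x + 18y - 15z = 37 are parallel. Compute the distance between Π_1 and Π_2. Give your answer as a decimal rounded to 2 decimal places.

Rescale Π_2 by 1/3: -3x + 6y - 5z = 37/3. Then distance = |12 − (37/3)| / √70 ≈ 0.04.

0.04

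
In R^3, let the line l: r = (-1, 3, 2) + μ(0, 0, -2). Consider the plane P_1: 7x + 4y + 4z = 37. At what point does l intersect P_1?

(-1, 3, 8)

Substitute r = (-1, 3, 2) + t(0, 0, -2) into the plane: 13 + (-8)t = 37, so t = -3.
Intersection: (-1, 3, 2) + (-3)·(0, 0, -2) = (-1, 3, 8).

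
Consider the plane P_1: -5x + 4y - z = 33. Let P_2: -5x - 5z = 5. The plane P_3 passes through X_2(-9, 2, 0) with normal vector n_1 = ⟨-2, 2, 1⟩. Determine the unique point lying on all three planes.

P_3: n_1·r = n_1·X_2 gives -2x + 2y + z = 22.
Solving the 3×3 linear system -5x + 4y - z = 33, -5x - 5z = 5, -2x + 2y + z = 22 (e.g. by elimination or Cramer's rule, determinant = 20) gives (-7, 1, 6).

(-7, 1, 6)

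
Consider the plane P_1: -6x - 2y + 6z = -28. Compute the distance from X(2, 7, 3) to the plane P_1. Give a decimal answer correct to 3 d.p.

n·X − d = (-6)·(2) + (-2)·(7) + (6)·(3) − (-28) = 20; |n| = √76.
Distance = |20| / √76 = 20/√76 ≈ 2.294.

2.294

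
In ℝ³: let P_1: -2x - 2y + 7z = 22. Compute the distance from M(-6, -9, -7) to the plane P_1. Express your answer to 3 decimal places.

n·M − d = (-2)·(-6) + (-2)·(-9) + (7)·(-7) − 22 = -41; |n| = √57.
Distance = |-41| / √57 = 41/√57 ≈ 5.431.

5.431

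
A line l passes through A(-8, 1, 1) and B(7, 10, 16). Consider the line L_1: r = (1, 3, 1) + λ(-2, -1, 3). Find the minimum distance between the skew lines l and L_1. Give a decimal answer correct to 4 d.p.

A direction vector for l is B − A = (15, 9, 15).
Common perpendicular direction n = (15, 9, 15) × (-2, -1, 3) = (42, -75, 3).
With w = (1, 3, 1) − (-8, 1, 1) = (9, 2, 0), w · n = 228.
Distance = |w · n| / |n| = |228| / √7398 ≈ 2.6508.

2.6508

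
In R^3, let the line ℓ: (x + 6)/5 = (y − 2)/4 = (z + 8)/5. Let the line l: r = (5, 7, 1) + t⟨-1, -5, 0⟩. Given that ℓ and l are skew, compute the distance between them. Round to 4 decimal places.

1.8468

ℓ has direction (5, 4, 5) through (-6, 2, -8).
Common perpendicular direction n = (5, 4, 5) × (-1, -5, 0) = (25, -5, -21).
With w = (5, 7, 1) − (-6, 2, -8) = (11, 5, 9), w · n = 61.
Distance = |w · n| / |n| = |61| / √1091 ≈ 1.8468.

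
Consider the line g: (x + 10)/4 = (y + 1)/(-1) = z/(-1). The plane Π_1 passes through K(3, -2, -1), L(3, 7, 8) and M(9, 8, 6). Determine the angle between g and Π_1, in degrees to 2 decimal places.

18.32

g has direction (4, -1, -1) through (-10, -1, 0).
KL = (0, 9, 9), KM = (6, 10, 7); a normal to Π_1 is KL × KM = (-27, 54, -54).
Using K: Π_1 has equation -27x + 54y - 54z = -135.
sin θ = |n·v| / (|n||v|) = |-108| / (√6561 · √18) = 0.31427.
θ ≈ 18.32°.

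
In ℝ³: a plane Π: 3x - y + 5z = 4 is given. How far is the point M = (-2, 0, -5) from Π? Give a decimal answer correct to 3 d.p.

5.916

n·M − d = (3)·(-2) + (-1)·(0) + (5)·(-5) − 4 = -35; |n| = √35.
Distance = |-35| / √35 = 35/√35 ≈ 5.916.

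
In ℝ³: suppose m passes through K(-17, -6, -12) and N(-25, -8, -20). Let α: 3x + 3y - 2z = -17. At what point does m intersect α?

(-1, -2, 4)

A direction vector for m is N − K = (-8, -2, -8).
Substitute r = (-17, -6, -12) + t(-8, -2, -8) into the plane: -45 + (-14)t = -17, so t = -2.
Intersection: (-17, -6, -12) + (-2)·(-8, -2, -8) = (-1, -2, 4).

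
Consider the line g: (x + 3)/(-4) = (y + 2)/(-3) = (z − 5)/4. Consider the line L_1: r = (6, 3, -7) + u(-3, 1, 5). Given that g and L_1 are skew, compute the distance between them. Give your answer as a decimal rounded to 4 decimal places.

g has direction (-4, -3, 4) through (-3, -2, 5).
Common perpendicular direction n = (-4, -3, 4) × (-3, 1, 5) = (-19, 8, -13).
With w = (6, 3, -7) − (-3, -2, 5) = (9, 5, -12), w · n = 25.
Distance = |w · n| / |n| = |25| / √594 ≈ 1.0258.

1.0258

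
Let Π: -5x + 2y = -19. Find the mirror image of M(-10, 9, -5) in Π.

λ = (n·M − d)/|n|² = (68 − (-19))/29 = 3.
Reflection = M − 2λn = (-10, 9, -5) − 6·(-5, 2, 0) = (20, -3, -5).

(20, -3, -5)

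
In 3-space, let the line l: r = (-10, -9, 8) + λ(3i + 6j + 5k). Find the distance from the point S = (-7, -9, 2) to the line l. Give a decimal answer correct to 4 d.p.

Taking (-10, -9, 8) on l with direction v = (3, 6, 5): w = S − (-10, -9, 8) = (3, 0, -6), and w × v = (36, -33, 18).
Distance = |w × v| / |v| = √2709 / √70 ≈ 6.2209.

6.2209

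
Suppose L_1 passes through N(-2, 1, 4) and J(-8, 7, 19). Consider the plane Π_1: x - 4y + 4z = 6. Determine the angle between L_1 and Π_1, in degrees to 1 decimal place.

A direction vector for L_1 is J − N = (-6, 6, 15).
sin θ = |n·v| / (|n||v|) = |30| / (√33 · √297) = 0.30303.
θ ≈ 17.6°.

17.6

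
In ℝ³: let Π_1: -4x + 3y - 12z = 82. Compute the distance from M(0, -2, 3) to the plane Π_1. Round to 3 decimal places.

n·M − d = (-4)·(0) + (3)·(-2) + (-12)·(3) − 82 = -124; |n| = √169.
Distance = |-124| / √169 = 124/√169 ≈ 9.538.

9.538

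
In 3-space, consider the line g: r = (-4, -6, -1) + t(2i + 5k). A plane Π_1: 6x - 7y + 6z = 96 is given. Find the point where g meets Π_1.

(0, -6, 9)

Substitute r = (-4, -6, -1) + t(2, 0, 5) into the plane: 12 + 42t = 96, so t = 2.
Intersection: (-4, -6, -1) + 2·(2, 0, 5) = (0, -6, 9).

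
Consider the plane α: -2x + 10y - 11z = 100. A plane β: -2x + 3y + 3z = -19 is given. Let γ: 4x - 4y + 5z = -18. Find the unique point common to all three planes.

Solving the 3×3 linear system -2x + 10y - 11z = 100, -2x + 3y + 3z = -19, 4x - 4y + 5z = -18 (e.g. by elimination or Cramer's rule, determinant = 210) gives (8, 5, -6).

(8, 5, -6)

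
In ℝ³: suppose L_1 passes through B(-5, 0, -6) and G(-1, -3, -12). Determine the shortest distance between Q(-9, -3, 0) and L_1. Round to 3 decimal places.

5.540

A direction vector for L_1 is G − B = (4, -3, -6).
Taking (-5, 0, -6) on L_1 with direction v = (4, -3, -6): w = Q − (-5, 0, -6) = (-4, -3, 6), and w × v = (36, 0, 24).
Distance = |w × v| / |v| = √1872 / √61 ≈ 5.540.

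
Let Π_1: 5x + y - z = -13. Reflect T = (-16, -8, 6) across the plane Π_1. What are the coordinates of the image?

(14, -2, 0)

λ = (n·T − d)/|n|² = (-94 − (-13))/27 = -3.
Reflection = T − 2λn = (-16, -8, 6) − (-6)·(5, 1, -1) = (14, -2, 0).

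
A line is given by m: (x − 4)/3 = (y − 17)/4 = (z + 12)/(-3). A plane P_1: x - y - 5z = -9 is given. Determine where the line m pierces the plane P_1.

m has direction (3, 4, -3) through (4, 17, -12).
Substitute r = (4, 17, -12) + t(3, 4, -3) into the plane: 47 + 14t = -9, so t = -4.
Intersection: (4, 17, -12) + (-4)·(3, 4, -3) = (-8, 1, 0).

(-8, 1, 0)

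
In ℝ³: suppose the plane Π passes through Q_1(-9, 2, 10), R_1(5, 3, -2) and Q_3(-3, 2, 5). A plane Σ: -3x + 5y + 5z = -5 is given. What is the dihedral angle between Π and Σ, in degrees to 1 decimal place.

Q_1R_1 = (14, 1, -12), Q_1Q_3 = (6, 0, -5); a normal to Π is Q_1R_1 × Q_1Q_3 = (-5, -2, -6).
Using Q_1: Π has equation -5x - 2y - 6z = -19.
cos θ = |n₁·n₂| / (|n₁||n₂|) = |-25| / (√65 · √59).
θ = arccos(0.40370) ≈ 66.2°.

66.2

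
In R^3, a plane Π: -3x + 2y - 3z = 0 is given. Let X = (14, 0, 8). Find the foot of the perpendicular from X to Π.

(5, 6, -1)

Foot = X − λn with λ = (n·X − d)/|n|² = (-66 − 0)/22 = -3.
Foot = (14, 0, 8) − (-3)·(-3, 2, -3) = (5, 6, -1).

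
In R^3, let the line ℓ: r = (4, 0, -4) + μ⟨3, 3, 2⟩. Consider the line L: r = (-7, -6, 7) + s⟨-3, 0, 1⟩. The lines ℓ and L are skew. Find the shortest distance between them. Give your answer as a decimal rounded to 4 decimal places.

9.1766

Common perpendicular direction n = (3, 3, 2) × (-3, 0, 1) = (3, -9, 9).
With w = (-7, -6, 7) − (4, 0, -4) = (-11, -6, 11), w · n = 120.
Distance = |w · n| / |n| = |120| / √171 ≈ 9.1766.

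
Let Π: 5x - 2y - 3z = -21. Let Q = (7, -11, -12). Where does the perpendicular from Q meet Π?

Foot = Q − λn with λ = (n·Q − d)/|n|² = (93 − (-21))/38 = 3.
Foot = (7, -11, -12) − 3·(5, -2, -3) = (-8, -5, -3).

(-8, -5, -3)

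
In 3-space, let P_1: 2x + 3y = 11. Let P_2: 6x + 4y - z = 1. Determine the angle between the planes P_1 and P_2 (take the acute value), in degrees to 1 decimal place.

cos θ = |n₁·n₂| / (|n₁||n₂|) = |24| / (√13 · √53).
θ = arccos(0.91433) ≈ 23.9°.

23.9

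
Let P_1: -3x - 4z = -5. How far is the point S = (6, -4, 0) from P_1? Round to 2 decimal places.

2.60

n·S − d = (-3)·(6) + (0)·(-4) + (-4)·(0) − (-5) = -13; |n| = √25.
Distance = |-13| / √25 = 13/√25 ≈ 2.60.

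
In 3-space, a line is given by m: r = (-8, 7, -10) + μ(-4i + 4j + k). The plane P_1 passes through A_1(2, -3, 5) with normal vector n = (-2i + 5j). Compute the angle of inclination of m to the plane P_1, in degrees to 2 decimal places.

P_1: n·r = n·A_1 gives -2x + 5y = -19.
sin θ = |n·v| / (|n||v|) = |28| / (√29 · √33) = 0.90511.
θ ≈ 64.84°.

64.84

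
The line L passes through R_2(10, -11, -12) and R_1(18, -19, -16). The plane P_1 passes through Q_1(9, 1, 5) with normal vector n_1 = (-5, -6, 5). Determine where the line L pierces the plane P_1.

(-2, 1, -6)

A direction vector for L is R_1 − R_2 = (8, -8, -4).
P_1: n_1·r = n_1·Q_1 gives -5x - 6y + 5z = -26.
Substitute r = (10, -11, -12) + t(8, -8, -4) into the plane: -44 + (-12)t = -26, so t = -3/2.
Intersection: (10, -11, -12) + (-3/2)·(8, -8, -4) = (-2, 1, -6).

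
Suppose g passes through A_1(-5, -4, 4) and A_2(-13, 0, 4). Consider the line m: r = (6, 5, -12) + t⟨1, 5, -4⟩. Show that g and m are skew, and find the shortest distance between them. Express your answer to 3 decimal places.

4.232

A direction vector for g is A_2 − A_1 = (-8, 4, 0).
Common perpendicular direction n = (-8, 4, 0) × (1, 5, -4) = (-16, -32, -44).
With w = (6, 5, -12) − (-5, -4, 4) = (11, 9, -16), w · n = 240.
Since n ≠ 0 the lines are not parallel, and w · n = 240 ≠ 0 so they do not intersect; hence they are skew.
Distance = |w · n| / |n| = |240| / √3216 ≈ 4.232.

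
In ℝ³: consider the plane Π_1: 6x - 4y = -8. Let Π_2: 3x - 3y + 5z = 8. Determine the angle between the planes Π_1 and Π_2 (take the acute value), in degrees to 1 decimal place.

50.6

cos θ = |n₁·n₂| / (|n₁||n₂|) = |30| / (√52 · √43).
θ = arccos(0.63443) ≈ 50.6°.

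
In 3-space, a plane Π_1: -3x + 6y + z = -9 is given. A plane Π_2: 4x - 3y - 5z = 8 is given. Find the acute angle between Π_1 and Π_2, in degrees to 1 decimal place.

43.1

cos θ = |n₁·n₂| / (|n₁||n₂|) = |-35| / (√46 · √50).
θ = arccos(0.72980) ≈ 43.1°.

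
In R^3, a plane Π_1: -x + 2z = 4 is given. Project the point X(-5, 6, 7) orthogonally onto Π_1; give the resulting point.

Foot = X − λn with λ = (n·X − d)/|n|² = (19 − 4)/5 = 3.
Foot = (-5, 6, 7) − 3·(-1, 0, 2) = (-2, 6, 1).

(-2, 6, 1)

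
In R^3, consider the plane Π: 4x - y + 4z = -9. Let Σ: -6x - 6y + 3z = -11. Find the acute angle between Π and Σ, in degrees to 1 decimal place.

cos θ = |n₁·n₂| / (|n₁||n₂|) = |-6| / (√33 · √81).
θ = arccos(0.11605) ≈ 83.3°.

83.3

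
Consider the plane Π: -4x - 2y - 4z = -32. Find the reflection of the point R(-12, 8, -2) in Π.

(4, 16, 14)

λ = (n·R − d)/|n|² = (40 − (-32))/36 = 2.
Reflection = R − 2λn = (-12, 8, -2) − 4·(-4, -2, -4) = (4, 16, 14).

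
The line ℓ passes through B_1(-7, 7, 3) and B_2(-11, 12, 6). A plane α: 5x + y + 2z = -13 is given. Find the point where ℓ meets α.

A direction vector for ℓ is B_2 − B_1 = (-4, 5, 3).
Substitute r = (-7, 7, 3) + t(-4, 5, 3) into the plane: -22 + (-9)t = -13, so t = -1.
Intersection: (-7, 7, 3) + (-1)·(-4, 5, 3) = (-3, 2, 0).

(-3, 2, 0)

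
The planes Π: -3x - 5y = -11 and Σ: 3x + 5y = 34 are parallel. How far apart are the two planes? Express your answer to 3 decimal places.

3.944

Rescale Σ by 1/(-1): -3x - 5y = -34. Then distance = |-11 − (-34)| / √34 ≈ 3.944.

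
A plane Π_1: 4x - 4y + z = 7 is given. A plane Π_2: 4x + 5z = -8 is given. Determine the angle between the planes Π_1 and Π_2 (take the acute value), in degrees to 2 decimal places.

cos θ = |n₁·n₂| / (|n₁||n₂|) = |21| / (√33 · √41).
θ = arccos(0.57091) ≈ 55.19°.

55.19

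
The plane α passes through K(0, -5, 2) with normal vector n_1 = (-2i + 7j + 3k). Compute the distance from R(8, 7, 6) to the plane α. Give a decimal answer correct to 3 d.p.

α: n_1·r = n_1·K gives -2x + 7y + 3z = -29.
n·R − d = (-2)·(8) + (7)·(7) + (3)·(6) − (-29) = 80; |n| = √62.
Distance = |80| / √62 = 80/√62 ≈ 10.160.

10.160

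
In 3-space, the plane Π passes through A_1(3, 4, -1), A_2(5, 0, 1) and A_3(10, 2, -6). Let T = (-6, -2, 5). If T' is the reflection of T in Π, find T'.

(0, 4, 11)

A_1A_2 = (2, -4, 2), A_1A_3 = (7, -2, -5); a normal to Π is A_1A_2 × A_1A_3 = (24, 24, 24).
Using A_1: Π has equation 24x + 24y + 24z = 144.
λ = (n·T − d)/|n|² = (-72 − 144)/1728 = -1/8.
Reflection = T − 2λn = (-6, -2, 5) − (-1/4)·(24, 24, 24) = (0, 4, 11).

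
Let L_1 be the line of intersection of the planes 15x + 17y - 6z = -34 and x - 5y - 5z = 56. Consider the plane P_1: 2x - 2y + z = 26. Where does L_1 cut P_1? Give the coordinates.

Direction of L_1: (15, 17, -6) × (1, -5, -5) = (-115, 69, -92).
A point on L_1: solving the two plane equations with x = -14 gives (-14, 4, -18).
Substitute r = (-14, 4, -18) + t(-115, 69, -92) into the plane: -54 + (-460)t = 26, so t = -4/23.
Intersection: (-14, 4, -18) + (-4/23)·(-115, 69, -92) = (6, -8, -2).

(6, -8, -2)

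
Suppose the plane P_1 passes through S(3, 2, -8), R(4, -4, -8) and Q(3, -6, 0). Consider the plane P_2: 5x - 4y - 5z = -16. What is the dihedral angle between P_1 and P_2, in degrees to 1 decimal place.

65.2

SR = (1, -6, 0), SQ = (0, -8, 8); a normal to P_1 is SR × SQ = (-48, -8, -8).
Using S: P_1 has equation -48x - 8y - 8z = -96.
cos θ = |n₁·n₂| / (|n₁||n₂|) = |-168| / (√2432 · √66).
θ = arccos(0.41933) ≈ 65.2°.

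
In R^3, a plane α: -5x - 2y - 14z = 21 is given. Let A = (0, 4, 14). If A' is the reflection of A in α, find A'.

(-10, 0, -14)

λ = (n·A − d)/|n|² = (-204 − 21)/225 = -1.
Reflection = A − 2λn = (0, 4, 14) − (-2)·(-5, -2, -14) = (-10, 0, -14).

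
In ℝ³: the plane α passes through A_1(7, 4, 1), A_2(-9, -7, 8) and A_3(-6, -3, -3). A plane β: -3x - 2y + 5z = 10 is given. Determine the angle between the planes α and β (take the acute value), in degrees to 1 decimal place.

A_1A_2 = (-16, -11, 7), A_1A_3 = (-13, -7, -4); a normal to α is A_1A_2 × A_1A_3 = (93, -155, -31).
Using A_1: α has equation 93x - 155y - 31z = 0.
cos θ = |n₁·n₂| / (|n₁||n₂|) = |-124| / (√33635 · √38).
θ = arccos(0.10968) ≈ 83.7°.

83.7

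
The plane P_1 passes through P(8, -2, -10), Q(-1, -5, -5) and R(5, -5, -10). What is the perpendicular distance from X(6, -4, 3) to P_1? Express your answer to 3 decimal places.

8.411

PQ = (-9, -3, 5), PR = (-3, -3, 0); a normal to P_1 is PQ × PR = (15, -15, 18).
Using P: P_1 has equation 15x - 15y + 18z = -30.
n·X − d = (15)·(6) + (-15)·(-4) + (18)·(3) − (-30) = 234; |n| = √774.
Distance = |234| / √774 = 234/√774 ≈ 8.411.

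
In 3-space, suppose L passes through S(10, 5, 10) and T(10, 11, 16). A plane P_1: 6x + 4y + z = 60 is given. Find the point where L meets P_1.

(10, -1, 4)

A direction vector for L is T − S = (0, 6, 6).
Substitute r = (10, 5, 10) + t(0, 6, 6) into the plane: 90 + 30t = 60, so t = -1.
Intersection: (10, 5, 10) + (-1)·(0, 6, 6) = (10, -1, 4).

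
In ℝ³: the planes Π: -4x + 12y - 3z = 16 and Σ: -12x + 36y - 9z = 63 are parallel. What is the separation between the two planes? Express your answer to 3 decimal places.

0.385

Rescale Σ by 1/3: -4x + 12y - 3z = 21. Then distance = |16 − 21| / √169 ≈ 0.385.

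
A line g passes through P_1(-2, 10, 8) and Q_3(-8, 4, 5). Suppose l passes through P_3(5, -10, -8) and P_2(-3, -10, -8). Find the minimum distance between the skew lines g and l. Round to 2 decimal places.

5.37

A direction vector for g is Q_3 − P_1 = (-6, -6, -3).
A direction vector for l is P_2 − P_3 = (-8, 0, 0).
Common perpendicular direction n = (-6, -6, -3) × (-8, 0, 0) = (0, 24, -48).
With w = (5, -10, -8) − (-2, 10, 8) = (7, -20, -16), w · n = 288.
Distance = |w · n| / |n| = |288| / √2880 ≈ 5.37.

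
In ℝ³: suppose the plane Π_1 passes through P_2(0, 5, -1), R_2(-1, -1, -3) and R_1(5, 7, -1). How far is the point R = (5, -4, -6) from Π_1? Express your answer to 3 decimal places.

1.000

P_2R_2 = (-1, -6, -2), P_2R_1 = (5, 2, 0); a normal to Π_1 is P_2R_2 × P_2R_1 = (4, -10, 28).
Using P_2: Π_1 has equation 4x - 10y + 28z = -78.
n·R − d = (4)·(5) + (-10)·(-4) + (28)·(-6) − (-78) = -30; |n| = √900.
Distance = |-30| / √900 = 30/√900 ≈ 1.000.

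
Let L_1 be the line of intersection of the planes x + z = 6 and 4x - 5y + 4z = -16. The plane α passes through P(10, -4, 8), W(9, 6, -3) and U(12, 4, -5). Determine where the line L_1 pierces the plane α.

Direction of L_1: (1, 0, 1) × (4, -5, 4) = (5, 0, -5).
A point on L_1: solving the two plane equations with x = 12 gives (12, 8, -6).
PW = (-1, 10, -11), PU = (2, 8, -13); a normal to α is PW × PU = (-42, -35, -28).
Using P: α has equation -42x - 35y - 28z = -504.
Substitute r = (12, 8, -6) + t(5, 0, -5) into the plane: -616 + (-70)t = -504, so t = -8/5.
Intersection: (12, 8, -6) + (-8/5)·(5, 0, -5) = (4, 8, 2).

(4, 8, 2)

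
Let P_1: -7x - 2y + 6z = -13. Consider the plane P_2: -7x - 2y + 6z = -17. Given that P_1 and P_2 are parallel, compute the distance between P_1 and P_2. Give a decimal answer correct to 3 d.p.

0.424

Same normal n = (-7, -2, 6) with |n| = √89; distance = |-13 − (-17)| / |n| = 4/√89 ≈ 0.424.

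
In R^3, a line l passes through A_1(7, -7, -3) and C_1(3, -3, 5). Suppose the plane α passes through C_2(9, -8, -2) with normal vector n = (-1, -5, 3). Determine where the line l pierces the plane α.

A direction vector for l is C_1 − A_1 = (-4, 4, 8).
α: n·r = n·C_2 gives -x - 5y + 3z = 25.
Substitute r = (7, -7, -3) + t(-4, 4, 8) into the plane: 19 + 8t = 25, so t = 3/4.
Intersection: (7, -7, -3) + (3/4)·(-4, 4, 8) = (4, -4, 3).

(4, -4, 3)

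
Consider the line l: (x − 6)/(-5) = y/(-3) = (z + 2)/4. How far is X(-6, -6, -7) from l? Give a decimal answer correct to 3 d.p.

11.735

l has direction (-5, -3, 4) through (6, 0, -2).
Taking (6, 0, -2) on l with direction v = (-5, -3, 4): w = X − (6, 0, -2) = (-12, -6, -5), and w × v = (-39, 73, 6).
Distance = |w × v| / |v| = √6886 / √50 ≈ 11.735.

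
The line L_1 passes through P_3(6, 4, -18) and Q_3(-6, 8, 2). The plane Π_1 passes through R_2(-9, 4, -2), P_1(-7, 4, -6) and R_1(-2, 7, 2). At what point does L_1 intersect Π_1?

A direction vector for L_1 is Q_3 − P_3 = (-12, 4, 20).
R_2P_1 = (2, 0, -4), R_2R_1 = (7, 3, 4); a normal to Π_1 is R_2P_1 × R_2R_1 = (12, -36, 6).
Using R_2: Π_1 has equation 12x - 36y + 6z = -264.
Substitute r = (6, 4, -18) + t(-12, 4, 20) into the plane: -180 + (-168)t = -264, so t = 1/2.
Intersection: (6, 4, -18) + (1/2)·(-12, 4, 20) = (0, 6, -8).

(0, 6, -8)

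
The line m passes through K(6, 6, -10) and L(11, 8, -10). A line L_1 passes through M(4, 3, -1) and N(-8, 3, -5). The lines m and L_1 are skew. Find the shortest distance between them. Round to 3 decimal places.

A direction vector for m is L − K = (5, 2, 0).
A direction vector for L_1 is N − M = (-12, 0, -4).
Common perpendicular direction n = (5, 2, 0) × (-12, 0, -4) = (-8, 20, 24).
With w = (4, 3, -1) − (6, 6, -10) = (-2, -3, 9), w · n = 172.
Distance = |w · n| / |n| = |172| / √1040 ≈ 5.333.

5.333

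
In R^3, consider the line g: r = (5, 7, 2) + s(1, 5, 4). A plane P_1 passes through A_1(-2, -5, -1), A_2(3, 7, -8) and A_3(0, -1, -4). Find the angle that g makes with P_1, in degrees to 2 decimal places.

19.01

A_1A_2 = (5, 12, -7), A_1A_3 = (2, 4, -3); a normal to P_1 is A_1A_2 × A_1A_3 = (-8, 1, -4).
Using A_1: P_1 has equation -8x + y - 4z = 15.
sin θ = |n·v| / (|n||v|) = |-19| / (√81 · √42) = 0.32575.
θ ≈ 19.01°.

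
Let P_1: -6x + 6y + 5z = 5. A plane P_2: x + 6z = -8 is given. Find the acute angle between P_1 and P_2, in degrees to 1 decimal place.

66.4

cos θ = |n₁·n₂| / (|n₁||n₂|) = |24| / (√97 · √37).
θ = arccos(0.40061) ≈ 66.4°.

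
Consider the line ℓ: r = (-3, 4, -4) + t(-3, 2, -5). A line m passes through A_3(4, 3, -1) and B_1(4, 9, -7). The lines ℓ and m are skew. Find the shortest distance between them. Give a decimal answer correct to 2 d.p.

2.89

A direction vector for m is B_1 − A_3 = (0, 6, -6).
Common perpendicular direction n = (-3, 2, -5) × (0, 6, -6) = (18, -18, -18).
With w = (4, 3, -1) − (-3, 4, -4) = (7, -1, 3), w · n = 90.
Distance = |w · n| / |n| = |90| / √972 ≈ 2.89.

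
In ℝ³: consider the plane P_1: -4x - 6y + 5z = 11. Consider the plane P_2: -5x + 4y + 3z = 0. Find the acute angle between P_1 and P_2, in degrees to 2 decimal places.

cos θ = |n₁·n₂| / (|n₁||n₂|) = |11| / (√77 · √50).
θ = arccos(0.17728) ≈ 79.79°.

79.79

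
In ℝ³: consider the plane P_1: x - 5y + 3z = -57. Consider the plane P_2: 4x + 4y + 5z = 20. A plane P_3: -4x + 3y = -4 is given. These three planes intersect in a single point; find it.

(7, 8, -8)

Solving the 3×3 linear system x - 5y + 3z = -57, 4x + 4y + 5z = 20, -4x + 3y = -4 (e.g. by elimination or Cramer's rule, determinant = 169) gives (7, 8, -8).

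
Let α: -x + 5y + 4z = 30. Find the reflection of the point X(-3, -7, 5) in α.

λ = (n·X − d)/|n|² = (-12 − 30)/42 = -1.
Reflection = X − 2λn = (-3, -7, 5) − (-2)·(-1, 5, 4) = (-5, 3, 13).

(-5, 3, 13)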